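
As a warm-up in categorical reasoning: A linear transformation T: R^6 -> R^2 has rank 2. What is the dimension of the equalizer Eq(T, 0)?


The equalizer of f and the zero map is ker(f).
By the rank-nullity theorem: dim(ker(f)) = dim(domain) - rank(f).
dim(ker(f)) = 6 - 2 = 4

4


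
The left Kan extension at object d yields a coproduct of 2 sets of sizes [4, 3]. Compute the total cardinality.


Pointwise, the left Kan extension (Lan_F H)(d) is the colimit, indexed
by the comma category (F downarrow d), of H composed with the
projection (F downarrow d) -> C. Here that colimit is given
as a coproduct (disjoint union) of sets, so its cardinality is the
sum of the sizes of the summands.
Coproduct of sets with sizes: 4 + 3
= 7

7


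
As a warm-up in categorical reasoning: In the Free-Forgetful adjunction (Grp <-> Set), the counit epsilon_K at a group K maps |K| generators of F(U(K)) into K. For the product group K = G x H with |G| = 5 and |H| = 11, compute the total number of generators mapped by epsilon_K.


The counit epsilon_K: F(U(K)) -> K of the Free-Forgetful adjunction
maps |K| generators of F(U(K)) into K. For K = G x H (the product group),
|G x H| = |G| * |H|.
Total generators mapped = 5 * 11 = 55.

55


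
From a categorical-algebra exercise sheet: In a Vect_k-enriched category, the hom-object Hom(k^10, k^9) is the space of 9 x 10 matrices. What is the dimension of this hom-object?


In Vect-enriched categories, Hom(k^n, k^m) is the space of m x n matrices.
dim(Hom(k^10, k^9)) = 9 * 10 = 90

90


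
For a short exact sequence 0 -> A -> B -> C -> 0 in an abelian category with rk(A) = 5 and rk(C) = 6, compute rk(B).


For a short exact sequence 0 -> A -> B -> C -> 0,
rank is additive: rank(B) = rank(A) + rank(C).
rank(B) = 5 + 6 = 11

11


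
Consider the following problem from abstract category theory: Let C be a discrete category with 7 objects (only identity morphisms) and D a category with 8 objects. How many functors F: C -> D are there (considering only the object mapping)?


A functor from a discrete category C to D is determined by
where each object maps. Each of the 7 objects of C can map
to any of the 8 objects of D independently.
Number of functors = 8^7 = 2097152

2097152


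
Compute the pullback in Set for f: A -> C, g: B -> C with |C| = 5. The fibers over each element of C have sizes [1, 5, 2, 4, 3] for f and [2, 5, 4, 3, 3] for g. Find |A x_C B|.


The pullback A x_C B consists of pairs (a, b) with f(a) = g(b).
For each element c in C, the fiber product has |f^-1(c)| * |g^-1(c)| elements.
Summing over C: 1 * 2 + 5 * 5 + 2 * 4 + 4 * 3 + 3 * 3
= 2 + 25 + 8 + 12 + 9 = 56

56


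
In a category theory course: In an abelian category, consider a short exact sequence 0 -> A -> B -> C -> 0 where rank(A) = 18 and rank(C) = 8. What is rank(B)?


For a short exact sequence 0 -> A -> B -> C -> 0,
rank is additive: rank(B) = rank(A) + rank(C).
rank(B) = 18 + 8 = 26

26


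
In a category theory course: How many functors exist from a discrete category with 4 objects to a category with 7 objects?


A functor from a discrete category C to D is determined by
where each object maps. Each of the 4 objects of C can map
to any of the 7 objects of D independently.
Number of functors = 7^4 = 2401

2401


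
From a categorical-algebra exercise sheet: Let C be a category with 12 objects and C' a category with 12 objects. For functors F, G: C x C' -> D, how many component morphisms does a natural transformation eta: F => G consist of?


A natural transformation eta: F => G assigns one component morphism per
object of the domain category.
The domain is the product category C x C', so
|Ob(C x C')| = |Ob(C)| * |Ob(C')| = 12 * 12 = 144.
Therefore eta has 144 component morphisms.

144


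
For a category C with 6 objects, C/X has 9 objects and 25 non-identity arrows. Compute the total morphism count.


In the slice category C/X, objects are morphisms to X.
Identity morphisms: 9 (one per object of C/X).
Non-identity morphisms: 25.
Total = 9 + 25 = 34

34


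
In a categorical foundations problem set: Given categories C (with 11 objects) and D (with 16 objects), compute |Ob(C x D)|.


The product category C x D has objects that are pairs (c, d).
Number of pairs = |Ob(C)| * |Ob(D)| = 11 * 16 = 176

176


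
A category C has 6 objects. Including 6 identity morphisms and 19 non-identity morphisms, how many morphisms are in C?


Each object has an identity morphism, giving 6 identities.
Adding the 19 non-identity morphisms:
Total = 6 + 19 = 25

25


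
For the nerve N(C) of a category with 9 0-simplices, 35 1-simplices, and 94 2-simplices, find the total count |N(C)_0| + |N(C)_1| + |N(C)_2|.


The 2-skeleton of the nerve N(C) consists of simplices in dimensions 0, 1, 2:
  |N(C)_0| = 9 (objects)
  |N(C)_1| = 35 (morphisms)
  |N(C)_2| = 94 (composable pairs)
Total = 9 + 35 + 94 = 138

138


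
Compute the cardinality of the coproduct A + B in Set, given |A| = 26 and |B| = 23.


In Set, the coproduct A + B is the disjoint union.
|A + B| = |A| + |B| = 26 + 23 = 49

49


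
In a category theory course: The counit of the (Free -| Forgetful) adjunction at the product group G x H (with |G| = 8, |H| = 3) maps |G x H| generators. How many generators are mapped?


The counit epsilon_K: F(U(K)) -> K of the Free-Forgetful adjunction
maps |K| generators of F(U(K)) into K. For K = G x H (the product group),
|G x H| = |G| * |H|.
Total generators mapped = 8 * 3 = 24.

24


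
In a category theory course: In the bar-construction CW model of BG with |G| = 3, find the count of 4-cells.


In the bar-construction CW model of BG, the n-cells are indexed by
n-tuples [g_1|...|g_n] of non-identity elements of G (degenerate
simplices with some g_i = e do not contribute cells), so there are
(|G| - 1)^n n-cells.
For dim = 4 with |G| = 3:
cells = (3 - 1)^4 = 2^4 = 16

16


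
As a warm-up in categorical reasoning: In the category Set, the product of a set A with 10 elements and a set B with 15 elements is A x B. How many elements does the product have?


In Set, the product A x B is the Cartesian product.
By the universal property, |A x B| = |A| * |B|.
|A x B| = 10 * 15 = 150

150


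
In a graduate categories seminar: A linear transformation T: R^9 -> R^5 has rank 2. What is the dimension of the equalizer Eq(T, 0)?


The equalizer of f and the zero map is ker(f).
By the rank-nullity theorem: dim(ker(f)) = dim(domain) - rank(f).
dim(ker(f)) = 9 - 2 = 7

7


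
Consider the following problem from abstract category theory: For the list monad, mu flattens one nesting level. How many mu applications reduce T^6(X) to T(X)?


Each application of mu: T^2 -> T removes one layer of nesting.
Starting at depth 6 (i.e., T^6(X)), we need to reach T(X).
Number of mu applications = 6 - 1 = 5

5


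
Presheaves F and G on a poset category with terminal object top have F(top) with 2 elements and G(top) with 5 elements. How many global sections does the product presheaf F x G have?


Global sections of a presheaf on a poset with terminal top satisfy
Gamma(H) ~ H(top). Presheaves admit pointwise products, so
(F x G)(top) = F(top) x G(top) (Cartesian product).
|Gamma(F x G)| = |F(top)| * |G(top)| = 2 * 5 = 10.

10


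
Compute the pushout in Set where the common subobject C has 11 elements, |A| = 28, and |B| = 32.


The pushout A +_C B identifies the images of C in A and B.
|A +_C B| = |A| + |B| - |C| (for injections).
= 28 + 32 - 11 = 49

49


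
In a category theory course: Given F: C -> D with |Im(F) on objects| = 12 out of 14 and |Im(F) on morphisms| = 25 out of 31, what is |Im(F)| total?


The image of F consists of distinct objects and distinct morphisms.
|Im(F)| on objects = 12
|Im(F)| on morphisms = 25
Total image cardinality = 12 + 25 = 37

37


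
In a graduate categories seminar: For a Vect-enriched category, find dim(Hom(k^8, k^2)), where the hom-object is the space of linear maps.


In Vect-enriched categories, Hom(k^n, k^m) is the space of m x n matrices.
dim(Hom(k^8, k^2)) = 2 * 8 = 16

16


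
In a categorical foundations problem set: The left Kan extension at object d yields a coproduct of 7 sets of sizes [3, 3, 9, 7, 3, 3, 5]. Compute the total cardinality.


Pointwise, the left Kan extension (Lan_F H)(d) is the colimit, indexed
by the comma category (F downarrow d), of H composed with the
projection (F downarrow d) -> C. Here that colimit is given
as a coproduct (disjoint union) of sets, so its cardinality is the
sum of the sizes of the summands.
Coproduct of sets with sizes: 3 + 3 + 9 + 7 + 3 + 3 + 5
= 33

33


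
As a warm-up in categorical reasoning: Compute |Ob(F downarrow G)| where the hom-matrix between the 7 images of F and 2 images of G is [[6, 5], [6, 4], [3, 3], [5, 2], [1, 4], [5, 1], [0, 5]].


Objects of (F downarrow G) are triples (a, b, h: F(a)->G(b)).
The count equals the sum of all entries in the hom-matrix.
sum(row 0) = 11
sum(row 1) = 10
sum(row 2) = 6
sum(row 3) = 7
sum(row 4) = 5
sum(row 5) = 6
sum(row 6) = 5
Grand total = 50

50


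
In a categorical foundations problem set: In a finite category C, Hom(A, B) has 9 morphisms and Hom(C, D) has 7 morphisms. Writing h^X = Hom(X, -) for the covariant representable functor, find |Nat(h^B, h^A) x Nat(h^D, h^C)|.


By the Yoneda lemma, Nat(h^B, h^A) is isomorphic to Hom(A, B),
so |Nat(h^B, h^A)| = |Hom(A, B)| and |Nat(h^D, h^C)| = |Hom(C, D)|.
|Hom(A, B)| = 9, |Hom(C, D)| = 7.
|Nat(h^B, h^A) x Nat(h^D, h^C)| = 9 * 7 = 63

63


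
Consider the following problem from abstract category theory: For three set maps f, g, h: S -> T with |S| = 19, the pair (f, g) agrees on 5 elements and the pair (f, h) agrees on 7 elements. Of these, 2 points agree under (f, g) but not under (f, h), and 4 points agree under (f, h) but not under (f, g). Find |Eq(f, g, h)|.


Eq(f, g, h) is the triple-agreement set: points in S where all three
maps take the same value. Using inclusion-exclusion on the pairwise data:
Pair (f, g) agrees on 5 points; pair (f, h) on 7 points.
Points agreeing under (f, g) but not (f, h) = 2; under (f, h) but not (f, g) = 4.
Triple-agreement = agreement-in-(f, g) minus points that agree under (f, g) but not (f, h):
|Eq(f, g, h)| = 5 - 2 = 3
(cross-check via (f, h): 7 - 4 = 3.)

3


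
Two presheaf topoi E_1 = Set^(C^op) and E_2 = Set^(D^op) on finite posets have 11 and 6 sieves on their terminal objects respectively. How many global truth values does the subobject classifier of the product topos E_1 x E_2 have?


In a product of presheaf topoi E_1 x E_2, the subobject classifier
is Omega = Omega_1 x Omega_2 (componentwise), so
|Omega(top)| = |Omega_1(top_1)| * |Omega_2(top_2)|.
= 11 * 6 = 66.

66


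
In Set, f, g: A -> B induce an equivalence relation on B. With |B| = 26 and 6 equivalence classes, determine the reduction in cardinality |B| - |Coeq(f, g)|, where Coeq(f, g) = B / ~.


The coequalizer Coeq(f, g) = B / ~ has one element per equivalence class.
|B| = 26, |Coeq(f, g)| = 6.
|B| - |Coeq(f, g)| = 26 - 6 = 20.

20


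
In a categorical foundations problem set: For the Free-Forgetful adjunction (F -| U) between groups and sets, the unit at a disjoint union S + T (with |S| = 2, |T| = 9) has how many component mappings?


The unit eta_X: X -> U(F(X)) of the Free-Forgetful adjunction
maps each element of X to a generator of F(X). For X = S + T (disjoint
union in Set), |S + T| = |S| + |T|.
Total mappings = 2 + 9 = 11.

11


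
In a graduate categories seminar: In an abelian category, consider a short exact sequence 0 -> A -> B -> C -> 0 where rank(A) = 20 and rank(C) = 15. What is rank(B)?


For a short exact sequence 0 -> A -> B -> C -> 0,
rank is additive: rank(B) = rank(A) + rank(C).
rank(B) = 20 + 15 = 35

35


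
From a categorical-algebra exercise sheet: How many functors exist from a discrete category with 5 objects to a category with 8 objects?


A functor from a discrete category C to D is determined by
where each object maps. Each of the 5 objects of C can map
to any of the 8 objects of D independently.
Number of functors = 8^5 = 32768

32768


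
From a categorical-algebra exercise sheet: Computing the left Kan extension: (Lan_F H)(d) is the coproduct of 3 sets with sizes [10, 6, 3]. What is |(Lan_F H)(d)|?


Pointwise, the left Kan extension (Lan_F H)(d) is the colimit, indexed
by the comma category (F downarrow d), of H composed with the
projection (F downarrow d) -> C. Here that colimit is given
as a coproduct (disjoint union) of sets, so its cardinality is the
sum of the sizes of the summands.
Coproduct of sets with sizes: 10 + 6 + 3
= 19

19


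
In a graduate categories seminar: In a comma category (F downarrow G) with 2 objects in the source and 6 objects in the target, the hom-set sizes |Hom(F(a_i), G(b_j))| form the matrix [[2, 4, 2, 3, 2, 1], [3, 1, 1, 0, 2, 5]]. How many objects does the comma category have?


Objects of (F downarrow G) are triples (a, b, h: F(a)->G(b)).
The count equals the sum of all entries in the hom-matrix.
sum(row 0) = 14
sum(row 1) = 12
Grand total = 26

26


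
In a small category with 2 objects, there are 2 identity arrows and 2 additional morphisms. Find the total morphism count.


Each object has an identity morphism, giving 2 identities.
Adding the 2 non-identity morphisms:
Total = 2 + 2 = 4

4


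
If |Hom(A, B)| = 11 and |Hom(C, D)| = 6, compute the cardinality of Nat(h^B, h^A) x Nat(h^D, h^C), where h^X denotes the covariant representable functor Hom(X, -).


By the Yoneda lemma, Nat(h^B, h^A) is isomorphic to Hom(A, B),
so |Nat(h^B, h^A)| = |Hom(A, B)| and |Nat(h^D, h^C)| = |Hom(C, D)|.
|Hom(A, B)| = 11, |Hom(C, D)| = 6.
|Nat(h^B, h^A) x Nat(h^D, h^C)| = 11 * 6 = 66

66


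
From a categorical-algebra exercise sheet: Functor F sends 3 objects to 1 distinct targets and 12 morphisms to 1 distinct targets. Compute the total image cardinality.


The image of F consists of distinct objects and distinct morphisms.
|Im(F)| on objects = 1
|Im(F)| on morphisms = 1
Total image cardinality = 1 + 1 = 2

2


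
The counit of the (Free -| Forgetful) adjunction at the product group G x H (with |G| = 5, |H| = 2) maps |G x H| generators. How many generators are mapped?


The counit epsilon_K: F(U(K)) -> K of the Free-Forgetful adjunction
maps |K| generators of F(U(K)) into K. For K = G x H (the product group),
|G x H| = |G| * |H|.
Total generators mapped = 5 * 2 = 10.

10


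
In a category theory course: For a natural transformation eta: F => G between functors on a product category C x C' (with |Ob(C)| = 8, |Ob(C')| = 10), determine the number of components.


A natural transformation eta: F => G assigns one component morphism per
object of the domain category.
The domain is the product category C x C', so
|Ob(C x C')| = |Ob(C)| * |Ob(C')| = 8 * 10 = 80.
Therefore eta has 80 component morphisms.

80


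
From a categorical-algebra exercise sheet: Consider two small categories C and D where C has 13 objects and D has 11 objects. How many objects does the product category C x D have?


The product category C x D has objects that are pairs (c, d).
Number of pairs = |Ob(C)| * |Ob(D)| = 13 * 11 = 143

143


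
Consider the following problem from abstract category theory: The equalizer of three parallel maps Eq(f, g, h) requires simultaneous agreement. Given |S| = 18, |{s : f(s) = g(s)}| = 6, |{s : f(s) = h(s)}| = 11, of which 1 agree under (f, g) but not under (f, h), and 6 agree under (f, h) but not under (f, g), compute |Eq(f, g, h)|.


Eq(f, g, h) is the triple-agreement set: points in S where all three
maps take the same value. Using inclusion-exclusion on the pairwise data:
Pair (f, g) agrees on 6 points; pair (f, h) on 11 points.
Points agreeing under (f, g) but not (f, h) = 1; under (f, h) but not (f, g) = 6.
Triple-agreement = agreement-in-(f, g) minus points that agree under (f, g) but not (f, h):
|Eq(f, g, h)| = 6 - 1 = 5
(cross-check via (f, h): 11 - 6 = 5.)

5


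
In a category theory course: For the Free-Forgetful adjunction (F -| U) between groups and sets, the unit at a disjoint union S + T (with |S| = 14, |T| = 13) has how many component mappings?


The unit eta_X: X -> U(F(X)) of the Free-Forgetful adjunction
maps each element of X to a generator of F(X). For X = S + T (disjoint
union in Set), |S + T| = |S| + |T|.
Total mappings = 14 + 13 = 27.

27


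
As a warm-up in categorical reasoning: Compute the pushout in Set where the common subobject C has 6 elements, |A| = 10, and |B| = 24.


The pushout A +_C B identifies the images of C in A and B.
|A +_C B| = |A| + |B| - |C| (for injections).
= 10 + 24 - 6 = 28

28


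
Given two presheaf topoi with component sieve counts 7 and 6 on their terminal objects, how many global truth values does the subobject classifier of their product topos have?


In a product of presheaf topoi E_1 x E_2, the subobject classifier
is Omega = Omega_1 x Omega_2 (componentwise), so
|Omega(top)| = |Omega_1(top_1)| * |Omega_2(top_2)|.
= 7 * 6 = 42.

42


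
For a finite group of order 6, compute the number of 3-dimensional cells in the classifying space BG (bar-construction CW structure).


In the bar-construction CW model of BG, the n-cells are indexed by
n-tuples [g_1|...|g_n] of non-identity elements of G (degenerate
simplices with some g_i = e do not contribute cells), so there are
(|G| - 1)^n n-cells.
For dim = 3 with |G| = 6:
cells = (6 - 1)^3 = 5^3 = 125

125


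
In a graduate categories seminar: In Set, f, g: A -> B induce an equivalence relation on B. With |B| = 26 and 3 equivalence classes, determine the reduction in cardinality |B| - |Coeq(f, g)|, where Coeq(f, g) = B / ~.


The coequalizer Coeq(f, g) = B / ~ has one element per equivalence class.
|B| = 26, |Coeq(f, g)| = 3.
|B| - |Coeq(f, g)| = 26 - 3 = 23.

23


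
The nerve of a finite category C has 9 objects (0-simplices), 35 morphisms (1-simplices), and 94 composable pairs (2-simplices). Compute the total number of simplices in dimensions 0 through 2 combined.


The 2-skeleton of the nerve N(C) consists of simplices in dimensions 0, 1, 2:
  |N(C)_0| = 9 (objects)
  |N(C)_1| = 35 (morphisms)
  |N(C)_2| = 94 (composable pairs)
Total = 9 + 35 + 94 = 138

138


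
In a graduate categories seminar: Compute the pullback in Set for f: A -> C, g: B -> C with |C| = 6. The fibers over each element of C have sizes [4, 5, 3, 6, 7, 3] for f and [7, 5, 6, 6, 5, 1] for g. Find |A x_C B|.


The pullback A x_C B consists of pairs (a, b) with f(a) = g(b).
For each element c in C, the fiber product has |f^-1(c)| * |g^-1(c)| elements.
Summing over C: 4 * 7 + 5 * 5 + 3 * 6 + 6 * 6 + 7 * 5 + 3 * 1
= 28 + 25 + 18 + 36 + 35 + 3 = 145

145


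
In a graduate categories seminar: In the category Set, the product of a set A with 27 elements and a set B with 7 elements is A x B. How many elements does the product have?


In Set, the product A x B is the Cartesian product.
By the universal property, |A x B| = |A| * |B|.
|A x B| = 27 * 7 = 189

189


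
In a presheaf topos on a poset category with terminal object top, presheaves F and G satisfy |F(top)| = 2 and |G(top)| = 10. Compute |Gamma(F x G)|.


Global sections of a presheaf on a poset with terminal top satisfy
Gamma(H) ~ H(top). Presheaves admit pointwise products, so
(F x G)(top) = F(top) x G(top) (Cartesian product).
|Gamma(F x G)| = |F(top)| * |G(top)| = 2 * 10 = 20.

20


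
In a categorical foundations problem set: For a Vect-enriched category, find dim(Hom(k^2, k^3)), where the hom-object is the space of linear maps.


In Vect-enriched categories, Hom(k^n, k^m) is the space of m x n matrices.
dim(Hom(k^2, k^3)) = 3 * 2 = 6

6


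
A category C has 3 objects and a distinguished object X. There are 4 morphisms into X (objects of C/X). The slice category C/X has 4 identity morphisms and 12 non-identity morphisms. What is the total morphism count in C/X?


In the slice category C/X, objects are morphisms to X.
Identity morphisms: 4 (one per object of C/X).
Non-identity morphisms: 12.
Total = 4 + 12 = 16

16


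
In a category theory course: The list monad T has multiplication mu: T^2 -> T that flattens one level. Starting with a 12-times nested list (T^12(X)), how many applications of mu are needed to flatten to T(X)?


Each application of mu: T^2 -> T removes one layer of nesting.
Starting at depth 12 (i.e., T^12(X)), we need to reach T(X).
Number of mu applications = 12 - 1 = 11

11


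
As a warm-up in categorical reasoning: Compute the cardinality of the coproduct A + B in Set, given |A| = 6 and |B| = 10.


In Set, the coproduct A + B is the disjoint union.
|A + B| = |A| + |B| = 6 + 10 = 16

16


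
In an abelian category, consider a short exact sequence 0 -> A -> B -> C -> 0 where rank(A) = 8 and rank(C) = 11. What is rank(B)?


For a short exact sequence 0 -> A -> B -> C -> 0,
rank is additive: rank(B) = rank(A) + rank(C).
rank(B) = 8 + 11 = 19

19


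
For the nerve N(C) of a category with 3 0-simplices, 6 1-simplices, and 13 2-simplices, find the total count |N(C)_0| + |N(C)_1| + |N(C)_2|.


The 2-skeleton of the nerve N(C) consists of simplices in dimensions 0, 1, 2:
  |N(C)_0| = 3 (objects)
  |N(C)_1| = 6 (morphisms)
  |N(C)_2| = 13 (composable pairs)
Total = 3 + 6 + 13 = 22

22


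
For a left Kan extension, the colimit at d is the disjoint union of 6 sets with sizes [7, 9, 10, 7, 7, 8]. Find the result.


Pointwise, the left Kan extension (Lan_F H)(d) is the colimit, indexed
by the comma category (F downarrow d), of H composed with the
projection (F downarrow d) -> C. Here that colimit is given
as a coproduct (disjoint union) of sets, so its cardinality is the
sum of the sizes of the summands.
Coproduct of sets with sizes: 7 + 9 + 10 + 7 + 7 + 8
= 48

48


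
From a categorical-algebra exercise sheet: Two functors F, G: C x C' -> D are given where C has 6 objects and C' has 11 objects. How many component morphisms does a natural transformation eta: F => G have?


A natural transformation eta: F => G assigns one component morphism per
object of the domain category.
The domain is the product category C x C', so
|Ob(C x C')| = |Ob(C)| * |Ob(C')| = 6 * 11 = 66.
Therefore eta has 66 component morphisms.

66


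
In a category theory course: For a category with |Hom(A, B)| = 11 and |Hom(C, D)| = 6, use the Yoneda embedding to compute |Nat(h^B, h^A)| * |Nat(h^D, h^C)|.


By the Yoneda lemma, Nat(h^B, h^A) is isomorphic to Hom(A, B),
so |Nat(h^B, h^A)| = |Hom(A, B)| and |Nat(h^D, h^C)| = |Hom(C, D)|.
|Hom(A, B)| = 11, |Hom(C, D)| = 6.
|Nat(h^B, h^A) x Nat(h^D, h^C)| = 11 * 6 = 66

66


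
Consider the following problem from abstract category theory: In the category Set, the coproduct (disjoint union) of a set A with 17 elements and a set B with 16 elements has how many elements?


In Set, the coproduct A + B is the disjoint union.
|A + B| = |A| + |B| = 17 + 16 = 33

33


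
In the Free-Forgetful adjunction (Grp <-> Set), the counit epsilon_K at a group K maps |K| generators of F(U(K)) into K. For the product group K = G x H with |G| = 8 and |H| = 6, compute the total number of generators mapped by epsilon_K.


The counit epsilon_K: F(U(K)) -> K of the Free-Forgetful adjunction
maps |K| generators of F(U(K)) into K. For K = G x H (the product group),
|G x H| = |G| * |H|.
Total generators mapped = 8 * 6 = 48.

48


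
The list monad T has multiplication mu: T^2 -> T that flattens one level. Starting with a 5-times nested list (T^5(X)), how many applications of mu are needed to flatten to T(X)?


Each application of mu: T^2 -> T removes one layer of nesting.
Starting at depth 5 (i.e., T^5(X)), we need to reach T(X).
Number of mu applications = 5 - 1 = 4

4


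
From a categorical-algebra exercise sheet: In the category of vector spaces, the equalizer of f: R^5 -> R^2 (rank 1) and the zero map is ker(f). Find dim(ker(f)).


The equalizer of f and the zero map is ker(f).
By the rank-nullity theorem: dim(ker(f)) = dim(domain) - rank(f).
dim(ker(f)) = 5 - 1 = 4

4


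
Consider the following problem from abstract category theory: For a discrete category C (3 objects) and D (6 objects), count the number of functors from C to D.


A functor from a discrete category C to D is determined by
where each object maps. Each of the 3 objects of C can map
to any of the 6 objects of D independently.
Number of functors = 6^3 = 216

216


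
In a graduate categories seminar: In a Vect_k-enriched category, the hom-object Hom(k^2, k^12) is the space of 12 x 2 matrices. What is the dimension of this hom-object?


In Vect-enriched categories, Hom(k^n, k^m) is the space of m x n matrices.
dim(Hom(k^2, k^12)) = 12 * 2 = 24

24


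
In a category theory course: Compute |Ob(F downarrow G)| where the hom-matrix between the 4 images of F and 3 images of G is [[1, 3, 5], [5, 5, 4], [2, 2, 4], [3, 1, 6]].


Objects of (F downarrow G) are triples (a, b, h: F(a)->G(b)).
The count equals the sum of all entries in the hom-matrix.
sum(row 0) = 9
sum(row 1) = 14
sum(row 2) = 8
sum(row 3) = 10
Grand total = 41

41


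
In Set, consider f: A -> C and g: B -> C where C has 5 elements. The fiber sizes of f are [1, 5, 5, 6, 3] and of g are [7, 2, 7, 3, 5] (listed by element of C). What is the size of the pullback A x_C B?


The pullback A x_C B consists of pairs (a, b) with f(a) = g(b).
For each element c in C, the fiber product has |f^-1(c)| * |g^-1(c)| elements.
Summing over C: 1 * 7 + 5 * 2 + 5 * 7 + 6 * 3 + 3 * 5
= 7 + 10 + 35 + 18 + 15 = 85

85


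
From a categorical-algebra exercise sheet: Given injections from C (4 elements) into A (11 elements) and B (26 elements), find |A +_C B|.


The pushout A +_C B identifies the images of C in A and B.
|A +_C B| = |A| + |B| - |C| (for injections).
= 11 + 26 - 4 = 33

33


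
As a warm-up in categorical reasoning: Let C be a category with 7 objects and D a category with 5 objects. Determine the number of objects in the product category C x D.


The product category C x D has objects that are pairs (c, d).
Number of pairs = |Ob(C)| * |Ob(D)| = 7 * 5 = 35

35


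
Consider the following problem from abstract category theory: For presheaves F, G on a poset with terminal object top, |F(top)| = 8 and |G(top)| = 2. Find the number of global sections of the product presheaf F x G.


Global sections of a presheaf on a poset with terminal top satisfy
Gamma(H) ~ H(top). Presheaves admit pointwise products, so
(F x G)(top) = F(top) x G(top) (Cartesian product).
|Gamma(F x G)| = |F(top)| * |G(top)| = 8 * 2 = 16.

16


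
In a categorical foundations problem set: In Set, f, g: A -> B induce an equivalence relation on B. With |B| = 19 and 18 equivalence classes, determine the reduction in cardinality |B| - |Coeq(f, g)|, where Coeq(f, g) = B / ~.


The coequalizer Coeq(f, g) = B / ~ has one element per equivalence class.
|B| = 19, |Coeq(f, g)| = 18.
|B| - |Coeq(f, g)| = 19 - 18 = 1.

1


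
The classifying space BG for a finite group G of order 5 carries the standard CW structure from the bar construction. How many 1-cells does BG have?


In the bar-construction CW model of BG, the n-cells are indexed by
n-tuples [g_1|...|g_n] of non-identity elements of G (degenerate
simplices with some g_i = e do not contribute cells), so there are
(|G| - 1)^n n-cells.
For dim = 1 with |G| = 5:
cells = (5 - 1)^1 = 4^1 = 4

4


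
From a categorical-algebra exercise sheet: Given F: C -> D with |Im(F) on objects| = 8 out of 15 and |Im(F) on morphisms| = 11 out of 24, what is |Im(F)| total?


The image of F consists of distinct objects and distinct morphisms.
|Im(F)| on objects = 8
|Im(F)| on morphisms = 11
Total image cardinality = 8 + 11 = 19

19


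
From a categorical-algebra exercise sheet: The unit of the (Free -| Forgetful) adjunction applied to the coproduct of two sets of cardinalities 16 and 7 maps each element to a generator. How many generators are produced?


The unit eta_X: X -> U(F(X)) of the Free-Forgetful adjunction
maps each element of X to a generator of F(X). For X = S + T (disjoint
union in Set), |S + T| = |S| + |T|.
Total mappings = 16 + 7 = 23.

23


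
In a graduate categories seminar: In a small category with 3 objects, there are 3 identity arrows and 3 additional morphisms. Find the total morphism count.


Each object has an identity morphism, giving 3 identities.
Adding the 3 non-identity morphisms:
Total = 3 + 3 = 6

6


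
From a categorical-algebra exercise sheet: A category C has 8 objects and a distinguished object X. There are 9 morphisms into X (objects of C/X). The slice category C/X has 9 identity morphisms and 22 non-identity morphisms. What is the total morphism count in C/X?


In the slice category C/X, objects are morphisms to X.
Identity morphisms: 9 (one per object of C/X).
Non-identity morphisms: 22.
Total = 9 + 22 = 31

31


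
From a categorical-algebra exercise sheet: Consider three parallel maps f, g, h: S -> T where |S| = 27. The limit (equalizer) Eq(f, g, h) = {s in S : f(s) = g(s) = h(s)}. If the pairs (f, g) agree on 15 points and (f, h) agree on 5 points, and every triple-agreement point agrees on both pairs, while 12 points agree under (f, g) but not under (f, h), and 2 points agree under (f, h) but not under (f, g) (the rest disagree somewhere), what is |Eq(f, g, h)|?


Eq(f, g, h) is the triple-agreement set: points in S where all three
maps take the same value. Using inclusion-exclusion on the pairwise data:
Pair (f, g) agrees on 15 points; pair (f, h) on 5 points.
Points agreeing under (f, g) but not (f, h) = 12; under (f, h) but not (f, g) = 2.
Triple-agreement = agreement-in-(f, g) minus points that agree under (f, g) but not (f, h):
|Eq(f, g, h)| = 15 - 12 = 3
(cross-check via (f, h): 5 - 2 = 3.)

3


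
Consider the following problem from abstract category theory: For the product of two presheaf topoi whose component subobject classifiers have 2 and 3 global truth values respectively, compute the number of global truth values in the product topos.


In a product of presheaf topoi E_1 x E_2, the subobject classifier
is Omega = Omega_1 x Omega_2 (componentwise), so
|Omega(top)| = |Omega_1(top_1)| * |Omega_2(top_2)|.
= 2 * 3 = 6.

6


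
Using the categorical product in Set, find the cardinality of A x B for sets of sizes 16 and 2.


In Set, the product A x B is the Cartesian product.
By the universal property, |A x B| = |A| * |B|.
|A x B| = 16 * 2 = 32

32


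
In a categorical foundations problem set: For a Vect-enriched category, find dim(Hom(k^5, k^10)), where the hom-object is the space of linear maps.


In Vect-enriched categories, Hom(k^n, k^m) is the space of m x n matrices.
dim(Hom(k^5, k^10)) = 10 * 5 = 50

50


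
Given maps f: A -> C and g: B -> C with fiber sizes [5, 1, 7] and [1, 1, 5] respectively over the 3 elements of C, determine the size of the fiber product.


The pullback A x_C B consists of pairs (a, b) with f(a) = g(b).
For each element c in C, the fiber product has |f^-1(c)| * |g^-1(c)| elements.
Summing over C: 5 * 1 + 1 * 1 + 7 * 5
= 5 + 1 + 35 = 41

41


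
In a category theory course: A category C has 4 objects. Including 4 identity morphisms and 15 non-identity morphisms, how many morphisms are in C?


Each object has an identity morphism, giving 4 identities.
Adding the 15 non-identity morphisms:
Total = 4 + 15 = 19

19


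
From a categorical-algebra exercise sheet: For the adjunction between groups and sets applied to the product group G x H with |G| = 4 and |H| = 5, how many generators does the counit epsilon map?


The counit epsilon_K: F(U(K)) -> K of the Free-Forgetful adjunction
maps |K| generators of F(U(K)) into K. For K = G x H (the product group),
|G x H| = |G| * |H|.
Total generators mapped = 4 * 5 = 20.

20


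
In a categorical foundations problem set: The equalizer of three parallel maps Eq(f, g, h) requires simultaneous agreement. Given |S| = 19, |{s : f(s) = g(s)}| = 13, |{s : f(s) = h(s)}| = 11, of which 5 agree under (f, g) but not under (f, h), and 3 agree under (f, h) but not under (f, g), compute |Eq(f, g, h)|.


Eq(f, g, h) is the triple-agreement set: points in S where all three
maps take the same value. Using inclusion-exclusion on the pairwise data:
Pair (f, g) agrees on 13 points; pair (f, h) on 11 points.
Points agreeing under (f, g) but not (f, h) = 5; under (f, h) but not (f, g) = 3.
Triple-agreement = agreement-in-(f, g) minus points that agree under (f, g) but not (f, h):
|Eq(f, g, h)| = 13 - 5 = 8
(cross-check via (f, h): 11 - 3 = 8.)

8


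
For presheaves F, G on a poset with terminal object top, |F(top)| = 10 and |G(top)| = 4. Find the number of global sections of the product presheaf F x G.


Global sections of a presheaf on a poset with terminal top satisfy
Gamma(H) ~ H(top). Presheaves admit pointwise products, so
(F x G)(top) = F(top) x G(top) (Cartesian product).
|Gamma(F x G)| = |F(top)| * |G(top)| = 10 * 4 = 40.

40


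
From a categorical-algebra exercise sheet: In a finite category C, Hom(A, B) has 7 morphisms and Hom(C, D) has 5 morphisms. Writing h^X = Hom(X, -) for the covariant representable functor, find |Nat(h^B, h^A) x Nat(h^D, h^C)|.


By the Yoneda lemma, Nat(h^B, h^A) is isomorphic to Hom(A, B),
so |Nat(h^B, h^A)| = |Hom(A, B)| and |Nat(h^D, h^C)| = |Hom(C, D)|.
|Hom(A, B)| = 7, |Hom(C, D)| = 5.
|Nat(h^B, h^A) x Nat(h^D, h^C)| = 7 * 5 = 35

35


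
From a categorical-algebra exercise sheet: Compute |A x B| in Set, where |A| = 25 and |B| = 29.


In Set, the product A x B is the Cartesian product.
By the universal property, |A x B| = |A| * |B|.
|A x B| = 25 * 29 = 725

725


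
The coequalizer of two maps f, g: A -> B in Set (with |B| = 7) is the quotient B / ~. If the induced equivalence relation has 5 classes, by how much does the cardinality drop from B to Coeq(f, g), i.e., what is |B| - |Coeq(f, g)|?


The coequalizer Coeq(f, g) = B / ~ has one element per equivalence class.
|B| = 7, |Coeq(f, g)| = 5.
|B| - |Coeq(f, g)| = 7 - 5 = 2.

2


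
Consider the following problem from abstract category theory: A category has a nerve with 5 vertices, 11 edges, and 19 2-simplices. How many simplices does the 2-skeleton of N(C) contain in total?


The 2-skeleton of the nerve N(C) consists of simplices in dimensions 0, 1, 2:
  |N(C)_0| = 5 (objects)
  |N(C)_1| = 11 (morphisms)
  |N(C)_2| = 19 (composable pairs)
Total = 5 + 11 + 19 = 35

35


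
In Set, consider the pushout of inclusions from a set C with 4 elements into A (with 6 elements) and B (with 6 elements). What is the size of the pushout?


The pushout A +_C B identifies the images of C in A and B.
|A +_C B| = |A| + |B| - |C| (for injections).
= 6 + 6 - 4 = 8

8


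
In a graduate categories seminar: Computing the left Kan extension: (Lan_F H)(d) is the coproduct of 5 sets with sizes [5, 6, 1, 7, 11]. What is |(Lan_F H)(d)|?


Pointwise, the left Kan extension (Lan_F H)(d) is the colimit, indexed
by the comma category (F downarrow d), of H composed with the
projection (F downarrow d) -> C. Here that colimit is given
as a coproduct (disjoint union) of sets, so its cardinality is the
sum of the sizes of the summands.
Coproduct of sets with sizes: 5 + 6 + 1 + 7 + 11
= 30

30


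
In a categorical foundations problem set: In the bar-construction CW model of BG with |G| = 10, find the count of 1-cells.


In the bar-construction CW model of BG, the n-cells are indexed by
n-tuples [g_1|...|g_n] of non-identity elements of G (degenerate
simplices with some g_i = e do not contribute cells), so there are
(|G| - 1)^n n-cells.
For dim = 1 with |G| = 10:
cells = (10 - 1)^1 = 9^1 = 9

9


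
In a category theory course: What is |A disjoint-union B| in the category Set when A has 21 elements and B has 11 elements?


In Set, the coproduct A + B is the disjoint union.
|A + B| = |A| + |B| = 21 + 11 = 32

32


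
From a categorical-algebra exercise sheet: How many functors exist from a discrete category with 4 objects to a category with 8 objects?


A functor from a discrete category C to D is determined by
where each object maps. Each of the 4 objects of C can map
to any of the 8 objects of D independently.
Number of functors = 8^4 = 4096

4096


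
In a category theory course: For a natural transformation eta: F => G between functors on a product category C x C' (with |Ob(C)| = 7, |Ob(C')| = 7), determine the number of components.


A natural transformation eta: F => G assigns one component morphism per
object of the domain category.
The domain is the product category C x C', so
|Ob(C x C')| = |Ob(C)| * |Ob(C')| = 7 * 7 = 49.
Therefore eta has 49 component morphisms.

49


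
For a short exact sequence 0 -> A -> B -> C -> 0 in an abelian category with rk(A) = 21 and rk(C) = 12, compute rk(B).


For a short exact sequence 0 -> A -> B -> C -> 0,
rank is additive: rank(B) = rank(A) + rank(C).
rank(B) = 21 + 12 = 33

33


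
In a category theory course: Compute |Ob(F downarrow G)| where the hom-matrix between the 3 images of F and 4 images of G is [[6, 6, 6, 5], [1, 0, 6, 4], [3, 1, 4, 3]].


Objects of (F downarrow G) are triples (a, b, h: F(a)->G(b)).
The count equals the sum of all entries in the hom-matrix.
sum(row 0) = 23
sum(row 1) = 11
sum(row 2) = 11
Grand total = 45

45


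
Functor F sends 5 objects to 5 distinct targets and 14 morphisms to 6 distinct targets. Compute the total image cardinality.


The image of F consists of distinct objects and distinct morphisms.
|Im(F)| on objects = 5
|Im(F)| on morphisms = 6
Total image cardinality = 5 + 6 = 11

11


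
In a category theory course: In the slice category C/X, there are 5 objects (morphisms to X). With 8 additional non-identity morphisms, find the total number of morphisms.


In the slice category C/X, objects are morphisms to X.
Identity morphisms: 5 (one per object of C/X).
Non-identity morphisms: 8.
Total = 5 + 8 = 13

13


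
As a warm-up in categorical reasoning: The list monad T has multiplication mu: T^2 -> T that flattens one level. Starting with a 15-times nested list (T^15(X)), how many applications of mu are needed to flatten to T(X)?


Each application of mu: T^2 -> T removes one layer of nesting.
Starting at depth 15 (i.e., T^15(X)), we need to reach T(X).
Number of mu applications = 15 - 1 = 14

14


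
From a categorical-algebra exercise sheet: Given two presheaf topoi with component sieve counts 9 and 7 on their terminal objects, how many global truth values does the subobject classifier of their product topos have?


In a product of presheaf topoi E_1 x E_2, the subobject classifier
is Omega = Omega_1 x Omega_2 (componentwise), so
|Omega(top)| = |Omega_1(top_1)| * |Omega_2(top_2)|.
= 9 * 7 = 63.

63


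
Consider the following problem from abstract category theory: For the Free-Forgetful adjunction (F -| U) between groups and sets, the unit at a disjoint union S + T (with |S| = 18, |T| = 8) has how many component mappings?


The unit eta_X: X -> U(F(X)) of the Free-Forgetful adjunction
maps each element of X to a generator of F(X). For X = S + T (disjoint
union in Set), |S + T| = |S| + |T|.
Total mappings = 18 + 8 = 26.

26


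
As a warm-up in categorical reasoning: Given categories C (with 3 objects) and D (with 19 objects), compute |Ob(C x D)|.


The product category C x D has objects that are pairs (c, d).
Number of pairs = |Ob(C)| * |Ob(D)| = 3 * 19 = 57

57


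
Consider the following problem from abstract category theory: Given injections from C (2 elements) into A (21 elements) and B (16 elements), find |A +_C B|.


The pushout A +_C B identifies the images of C in A and B.
|A +_C B| = |A| + |B| - |C| (for injections).
= 21 + 16 - 2 = 35

35


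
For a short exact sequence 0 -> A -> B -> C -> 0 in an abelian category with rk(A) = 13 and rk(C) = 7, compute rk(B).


For a short exact sequence 0 -> A -> B -> C -> 0,
rank is additive: rank(B) = rank(A) + rank(C).
rank(B) = 13 + 7 = 20

20


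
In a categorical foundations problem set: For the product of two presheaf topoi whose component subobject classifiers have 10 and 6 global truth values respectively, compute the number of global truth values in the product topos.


In a product of presheaf topoi E_1 x E_2, the subobject classifier
is Omega = Omega_1 x Omega_2 (componentwise), so
|Omega(top)| = |Omega_1(top_1)| * |Omega_2(top_2)|.
= 10 * 6 = 60.

60
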